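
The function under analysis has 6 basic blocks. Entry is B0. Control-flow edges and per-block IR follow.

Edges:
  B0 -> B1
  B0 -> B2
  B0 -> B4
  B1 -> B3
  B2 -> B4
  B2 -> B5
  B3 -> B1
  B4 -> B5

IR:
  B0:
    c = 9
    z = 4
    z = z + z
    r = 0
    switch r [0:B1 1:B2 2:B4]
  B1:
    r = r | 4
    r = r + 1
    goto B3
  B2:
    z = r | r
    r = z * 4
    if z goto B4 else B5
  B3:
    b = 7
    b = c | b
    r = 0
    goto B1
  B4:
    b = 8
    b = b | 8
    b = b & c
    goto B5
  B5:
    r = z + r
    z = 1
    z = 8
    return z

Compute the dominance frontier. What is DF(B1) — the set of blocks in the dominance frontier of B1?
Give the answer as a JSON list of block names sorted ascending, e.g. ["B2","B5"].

Answer: ["B1"]

Working:
idom tree: B1←B0 B2←B0 B3←B1 B4←B0 B5←B0
Join-block Dom:
  B1: preds {B0,B3}: {B0} ∩ {B0,B1,B3} = {B0}; idom=B0
  B4: preds {B0,B2}: {B0} ∩ {B0,B2} = {B0}; idom=B0
  B5: preds {B2,B4}: {B0,B2} ∩ {B0,B4} = {B0}; idom=B0

DF derivation:
  B1←B0: walk · to B0
  B1←B3: walk B3→B1 to B0
  B4←B0: walk · to B0
  B4←B2: walk B2 to B0
  B5←B2: walk B2 to B0
  B5←B4: walk B4 to B0
  DF(B0)=∅
  DF(B1)={B1}
  DF(B2)={B4,B5}
  DF(B3)={B1}
  DF(B4)={B5}
  DF(B5)=∅

DF(B1) = ["B1"]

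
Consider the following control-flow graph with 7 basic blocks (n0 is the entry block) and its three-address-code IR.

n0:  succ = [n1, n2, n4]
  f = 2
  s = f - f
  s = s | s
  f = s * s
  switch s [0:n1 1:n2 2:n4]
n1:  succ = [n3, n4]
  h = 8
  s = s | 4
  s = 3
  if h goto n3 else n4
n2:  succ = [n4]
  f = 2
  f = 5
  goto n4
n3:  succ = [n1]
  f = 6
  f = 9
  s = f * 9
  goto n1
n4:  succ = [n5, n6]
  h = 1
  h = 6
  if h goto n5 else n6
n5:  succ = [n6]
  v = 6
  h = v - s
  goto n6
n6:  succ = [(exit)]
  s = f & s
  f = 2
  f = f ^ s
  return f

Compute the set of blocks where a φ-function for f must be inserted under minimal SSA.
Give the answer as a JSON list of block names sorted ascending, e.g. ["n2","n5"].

Answer: ["n1", "n4"]

Derivation:
idom tree: n1←n0 n2←n0 n3←n1 n4←n0 n5←n4 n6←n4
Join-block Dom:
  n1: preds {n0,n3}: {n0} ∩ {n0,n1,n3} = {n0}; idom=n0
  n4: preds {n0,n1,n2}: {n0} ∩ {n0,n1} ∩ {n0,n2} = {n0}; idom=n0
  n6: preds {n4,n5}: {n0,n4} ∩ {n0,n4,n5} = {n0,n4}; idom=n4

DF derivation:
  join n1 pred n0: · stop@n0
  join n1 pred n3: n3→n1 stop@n0
  join n4 pred n0: · stop@n0
  join n4 pred n1: n1 stop@n0
  join n4 pred n2: n2 stop@n0
  join n6 pred n4: · stop@n4
  join n6 pred n5: n5 stop@n4
  n0: DF=∅
  n1: DF={n1,n4}
  n2: DF={n4}
  n3: DF={n1}
  n4: DF=∅
  n5: DF={n6}
  n6: DF=∅

φ for f: defs {n0,n2,n3,n6}
  DF⁺ = {n1,n4}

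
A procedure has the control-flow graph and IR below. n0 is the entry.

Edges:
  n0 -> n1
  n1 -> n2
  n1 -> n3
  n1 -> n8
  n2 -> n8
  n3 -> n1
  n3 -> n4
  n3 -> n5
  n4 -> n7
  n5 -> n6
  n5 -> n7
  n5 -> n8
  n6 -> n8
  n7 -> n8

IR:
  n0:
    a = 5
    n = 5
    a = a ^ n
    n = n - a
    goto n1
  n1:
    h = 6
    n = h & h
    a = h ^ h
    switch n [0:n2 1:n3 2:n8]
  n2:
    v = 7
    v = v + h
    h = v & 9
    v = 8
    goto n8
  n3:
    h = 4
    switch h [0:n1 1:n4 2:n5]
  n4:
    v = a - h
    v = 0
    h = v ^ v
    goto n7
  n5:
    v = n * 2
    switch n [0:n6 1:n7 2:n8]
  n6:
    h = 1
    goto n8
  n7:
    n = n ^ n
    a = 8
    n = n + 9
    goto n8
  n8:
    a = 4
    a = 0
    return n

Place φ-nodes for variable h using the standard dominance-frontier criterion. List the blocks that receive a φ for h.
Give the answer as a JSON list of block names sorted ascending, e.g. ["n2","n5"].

Answer: ["n1", "n7", "n8"]

Working:
idom tree: n1←n0 n2←n1 n3←n1 n4←n3 n5←n3 n6←n5 n7←n3 n8←n1
Join-block Dom:
  n1: preds {n0,n3}: {n0} ∩ {n0,n1,n3} = {n0}; idom=n0
  n7: preds {n4,n5}: {n0,n1,n3,n4} ∩ {n0,n1,n3,n5} = {n0,n1,n3}; idom=n3
  n8: preds {n1,n2,n5,n6,n7}: {n0,n1} ∩ {n0,n1,n2} ∩ {n0,n1,n3,n5} ∩ {n0,n1,n3,n5,n6} ∩ {n0,n1,n3,n7} = {n0,n1}; idom=n1

DF walk-up:
  join n1 pred n0: · stop@n0
  join n1 pred n3: n3→n1 stop@n0
  join n7 pred n4: n4 stop@n3
  join n7 pred n5: n5 stop@n3
  join n8 pred n1: · stop@n1
  join n8 pred n2: n2 stop@n1
  join n8 pred n5: n5→n3 stop@n1
  join n8 pred n6: n6→n5→n3 stop@n1
  join n8 pred n7: n7→n3 stop@n1
  DF(n0)=∅
  DF(n1)={n1}
  DF(n2)={n8}
  DF(n3)={n1,n8}
  DF(n4)={n7}
  DF(n5)={n7,n8}
  DF(n6)={n8}
  DF(n7)={n8}
  DF(n8)=∅

φ for h: defs {n1,n2,n3,n4,n6}
  DF⁺ = {n1,n7,n8}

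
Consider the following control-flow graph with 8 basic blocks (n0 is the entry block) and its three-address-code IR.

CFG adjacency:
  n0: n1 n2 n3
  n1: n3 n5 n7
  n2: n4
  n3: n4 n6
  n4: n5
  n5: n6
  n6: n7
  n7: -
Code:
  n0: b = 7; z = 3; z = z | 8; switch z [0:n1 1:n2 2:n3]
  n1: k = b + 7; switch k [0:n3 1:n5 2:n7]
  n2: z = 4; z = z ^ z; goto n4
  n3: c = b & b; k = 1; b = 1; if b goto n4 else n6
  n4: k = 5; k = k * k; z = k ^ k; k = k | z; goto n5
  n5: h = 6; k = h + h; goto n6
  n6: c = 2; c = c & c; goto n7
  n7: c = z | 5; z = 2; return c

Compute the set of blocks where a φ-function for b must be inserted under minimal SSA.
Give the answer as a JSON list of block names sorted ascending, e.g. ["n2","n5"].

idom tree: n1←n0 n2←n0 n3←n0 n4←n0 n5←n0 n6←n0 n7←n0
Dom∩ at merges:
  n3: preds {n0,n1}: {n0} ∩ {n0,n1} = {n0}; idom=n0
  n4: preds {n2,n3}: {n0,n2} ∩ {n0,n3} = {n0}; idom=n0
  n5: preds {n1,n4}: {n0,n1} ∩ {n0,n4} = {n0}; idom=n0
  n6: preds {n3,n5}: {n0,n3} ∩ {n0,n5} = {n0}; idom=n0
  n7: preds {n1,n6}: {n0,n1} ∩ {n0,n6} = {n0}; idom=n0

Frontier:
  n3←n0: walk · to n0
  n3←n1: walk n1 to n0
  n4←n2: walk n2 to n0
  n4←n3: walk n3 to n0
  n5←n1: walk n1 to n0
  n5←n4: walk n4 to n0
  n6←n3: walk n3 to n0
  n6←n5: walk n5 to n0
  n7←n1: walk n1 to n0
  n7←n6: walk n6 to n0
  DF(n0)=∅
  DF(n1)={n3,n5,n7}
  DF(n2)={n4}
  DF(n3)={n4,n6}
  DF(n4)={n5}
  DF(n5)={n6}
  DF(n6)={n7}
  DF(n7)=∅

φ for b: defs {n0,n3}
  DF⁺ = {n4,n5,n6,n7}

Answer: ["n4", "n5", "n6", "n7"]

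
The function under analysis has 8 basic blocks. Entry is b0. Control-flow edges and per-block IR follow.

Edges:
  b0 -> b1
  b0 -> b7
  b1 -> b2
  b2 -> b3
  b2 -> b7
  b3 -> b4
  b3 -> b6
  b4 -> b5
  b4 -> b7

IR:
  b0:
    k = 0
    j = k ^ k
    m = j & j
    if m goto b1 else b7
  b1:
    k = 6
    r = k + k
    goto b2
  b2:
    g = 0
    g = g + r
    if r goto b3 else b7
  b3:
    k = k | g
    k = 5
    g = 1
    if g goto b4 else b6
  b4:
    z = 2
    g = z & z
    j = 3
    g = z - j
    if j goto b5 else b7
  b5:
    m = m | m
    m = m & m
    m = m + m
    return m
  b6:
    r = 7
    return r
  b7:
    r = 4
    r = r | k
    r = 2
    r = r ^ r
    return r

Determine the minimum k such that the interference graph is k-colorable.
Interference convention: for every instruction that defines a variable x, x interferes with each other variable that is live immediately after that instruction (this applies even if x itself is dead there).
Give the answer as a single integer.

def/use:
  b0: def={j,k,m} ue=∅
  b1: def={k,r} ue=∅
  b2: def={g} ue={r}
  b3: def={g,k} ue={g,k}
  b4: def={g,j,z} ue=∅
  b5: def={m} ue={m}
  b6: def={r} ue=∅
  b7: def={r} ue={k}

Live sets:
  b0: in=∅ out={k,m}
  b1: in={m} out={k,m,r}
  b2: in={k,m,r} out={g,k,m}
  b3: in={g,k,m} out={k,m}
  b4: in={k,m} out={k,m}
  b5: in={m} out=∅
  b6: in=∅ out=∅
  b7: in={k} out=∅

Conflict graph:
  g: {j,k,m,r,z}
  j: {g,k,m,z}
  k: {g,j,m,r,z}
  m: {g,j,k,r,z}
  r: {g,k,m}
  z: {g,j,k,m}

Colouring:
  {g,j,k,m,z} pairwise interfere (5-clique) ⇒ χ ≥ 5
  5-colouring: c0={g}  c1={k}  c2={m}  c3={j,r}  c4={z}
  χ = 5

Answer: 5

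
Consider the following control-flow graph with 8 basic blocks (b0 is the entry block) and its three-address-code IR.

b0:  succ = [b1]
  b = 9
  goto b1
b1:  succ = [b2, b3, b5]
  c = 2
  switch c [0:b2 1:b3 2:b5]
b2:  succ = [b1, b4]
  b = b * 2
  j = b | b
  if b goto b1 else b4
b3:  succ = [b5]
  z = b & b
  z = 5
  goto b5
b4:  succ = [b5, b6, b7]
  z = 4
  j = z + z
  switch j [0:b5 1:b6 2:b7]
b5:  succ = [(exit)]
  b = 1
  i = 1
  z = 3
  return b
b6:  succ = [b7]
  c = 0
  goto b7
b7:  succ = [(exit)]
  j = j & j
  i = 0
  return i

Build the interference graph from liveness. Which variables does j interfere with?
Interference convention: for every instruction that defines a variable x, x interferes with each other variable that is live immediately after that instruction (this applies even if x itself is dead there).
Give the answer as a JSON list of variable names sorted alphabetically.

def/use:
  b0 def {b} use ∅
  b1 def {c} use ∅
  b2 def {b,j} use {b}
  b3 def {z} use {b}
  b4 def {j,z} use ∅
  b5 def {b,i,z} use ∅
  b6 def {c} use ∅
  b7 def {i,j} use {j}

Liveness:
  b0 li=∅ lo={b}
  b1 li={b} lo={b}
  b2 li={b} lo={b}
  b3 li={b} lo=∅
  b4 li=∅ lo={j}
  b5 li=∅ lo=∅
  b6 li={j} lo={j}
  b7 li={j} lo=∅

Interfere edges:
  b↔{c,i,j,z}
  c↔{b,j}
  i↔{b}
  j↔{b,c}
  z↔{b}

N(j) = ["b", "c"]

Answer: ["b", "c"]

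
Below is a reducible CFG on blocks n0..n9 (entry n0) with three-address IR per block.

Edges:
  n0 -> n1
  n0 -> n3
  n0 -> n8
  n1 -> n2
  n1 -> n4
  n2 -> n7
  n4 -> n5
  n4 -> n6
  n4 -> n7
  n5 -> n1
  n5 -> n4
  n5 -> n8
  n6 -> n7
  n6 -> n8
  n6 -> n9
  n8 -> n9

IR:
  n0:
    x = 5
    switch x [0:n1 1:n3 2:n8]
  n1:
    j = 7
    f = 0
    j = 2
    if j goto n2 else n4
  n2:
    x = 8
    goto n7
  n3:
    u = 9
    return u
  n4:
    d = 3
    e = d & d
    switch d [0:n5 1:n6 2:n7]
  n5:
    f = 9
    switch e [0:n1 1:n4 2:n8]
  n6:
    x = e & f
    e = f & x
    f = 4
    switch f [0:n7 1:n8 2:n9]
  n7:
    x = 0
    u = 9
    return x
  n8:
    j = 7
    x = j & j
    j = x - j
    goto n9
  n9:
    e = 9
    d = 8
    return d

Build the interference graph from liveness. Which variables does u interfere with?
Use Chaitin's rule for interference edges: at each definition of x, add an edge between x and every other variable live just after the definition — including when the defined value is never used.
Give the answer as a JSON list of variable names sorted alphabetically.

Answer: ["x"]

Derivation:
Per-block:
  n0 def {x} use ∅
  n1 def {f,j} use ∅
  n2 def {x} use ∅
  n3 def {u} use ∅
  n4 def {d,e} use ∅
  n5 def {f} use {e}
  n6 def {e,f,x} use {e,f}
  n7 def {u,x} use ∅
  n8 def {j,x} use ∅
  n9 def {d,e} use ∅

Liveness:
  live n0: ∅→∅
  live n1: ∅→{f}
  live n2: ∅→∅
  live n3: ∅→∅
  live n4: {f}→{e,f}
  live n5: {e}→{f}
  live n6: {e,f}→∅
  live n7: ∅→∅
  live n8: ∅→∅
  live n9: ∅→∅

Interfere edges:
  d↔{e,f}
  e↔{d,f}
  f↔{d,e,j,x}
  j↔{f,x}
  u↔{x}
  x↔{f,j,u}

N(u) = ["x"]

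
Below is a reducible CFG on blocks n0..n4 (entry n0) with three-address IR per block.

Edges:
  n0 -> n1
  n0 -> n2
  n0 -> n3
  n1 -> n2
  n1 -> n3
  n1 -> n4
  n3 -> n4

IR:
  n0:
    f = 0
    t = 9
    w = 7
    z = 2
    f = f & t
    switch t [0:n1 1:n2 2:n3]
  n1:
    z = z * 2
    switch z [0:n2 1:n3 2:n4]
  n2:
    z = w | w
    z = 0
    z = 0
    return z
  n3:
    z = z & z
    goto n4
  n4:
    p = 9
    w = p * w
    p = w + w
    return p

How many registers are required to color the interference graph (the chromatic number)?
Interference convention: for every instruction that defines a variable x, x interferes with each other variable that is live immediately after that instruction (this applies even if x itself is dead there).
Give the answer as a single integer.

Answer: 4

Derivation:
Block summaries:
  n0: {f,t,w,z} / ∅
  n1: {z} / {z}
  n2: {z} / {w}
  n3: {z} / {z}
  n4: {p,w} / {w}

Liveness:
  n0 li=∅ lo={w,z}
  n1 li={w,z} lo={w,z}
  n2 li={w} lo=∅
  n3 li={w,z} lo={w}
  n4 li={w} lo=∅

Interfere edges:
  f — {t,w,z}
  p — {w}
  t — {f,w,z}
  w — {f,p,t,z}
  z — {f,t,w}

Chromatic number:
  clique {f,t,w,z} ⇒ need ≥ 4
  4-colouring: r0={w}  r1={f,p}  r2={t}  r3={z}
  χ = 4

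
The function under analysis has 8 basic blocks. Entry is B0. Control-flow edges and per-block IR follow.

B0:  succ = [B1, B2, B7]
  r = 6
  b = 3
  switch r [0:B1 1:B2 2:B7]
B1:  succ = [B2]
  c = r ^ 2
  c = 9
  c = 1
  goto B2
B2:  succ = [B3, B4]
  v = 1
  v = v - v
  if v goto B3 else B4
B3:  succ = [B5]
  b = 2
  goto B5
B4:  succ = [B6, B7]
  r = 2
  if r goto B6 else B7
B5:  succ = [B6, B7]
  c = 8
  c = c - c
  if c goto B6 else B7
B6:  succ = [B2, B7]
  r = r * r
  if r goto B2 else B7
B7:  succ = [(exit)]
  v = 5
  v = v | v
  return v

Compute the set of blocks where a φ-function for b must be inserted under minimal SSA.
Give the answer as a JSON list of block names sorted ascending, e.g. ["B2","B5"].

Answer: ["B2", "B6", "B7"]

Derivation:
idom tree: B1←B0 B2←B0 B3←B2 B4←B2 B5←B3 B6←B2 B7←B0
Dom at joins:
  B2: preds {B0,B1,B6}: {B0} ∩ {B0,B1} ∩ {B0,B2,B6} = {B0}; idom=B0
  B6: preds {B4,B5}: {B0,B2,B4} ∩ {B0,B2,B3,B5} = {B0,B2}; idom=B2
  B7: preds {B0,B4,B5,B6}: {B0} ∩ {B0,B2,B4} ∩ {B0,B2,B3,B5} ∩ {B0,B2,B6} = {B0}; idom=B0

Frontier:
  join B2 pred B0: · stop@B0
  join B2 pred B1: B1 stop@B0
  join B2 pred B6: B6→B2 stop@B0
  join B6 pred B4: B4 stop@B2
  join B6 pred B5: B5→B3 stop@B2
  join B7 pred B0: · stop@B0
  join B7 pred B4: B4→B2 stop@B0
  join B7 pred B5: B5→B3→B2 stop@B0
  join B7 pred B6: B6→B2 stop@B0
  DF(B0)=∅
  DF(B1)={B2}
  DF(B2)={B2,B7}
  DF(B3)={B6,B7}
  DF(B4)={B6,B7}
  DF(B5)={B6,B7}
  DF(B6)={B2,B7}
  DF(B7)=∅

φ for b: defs {B0,B3}
  DF⁺ = {B2,B6,B7}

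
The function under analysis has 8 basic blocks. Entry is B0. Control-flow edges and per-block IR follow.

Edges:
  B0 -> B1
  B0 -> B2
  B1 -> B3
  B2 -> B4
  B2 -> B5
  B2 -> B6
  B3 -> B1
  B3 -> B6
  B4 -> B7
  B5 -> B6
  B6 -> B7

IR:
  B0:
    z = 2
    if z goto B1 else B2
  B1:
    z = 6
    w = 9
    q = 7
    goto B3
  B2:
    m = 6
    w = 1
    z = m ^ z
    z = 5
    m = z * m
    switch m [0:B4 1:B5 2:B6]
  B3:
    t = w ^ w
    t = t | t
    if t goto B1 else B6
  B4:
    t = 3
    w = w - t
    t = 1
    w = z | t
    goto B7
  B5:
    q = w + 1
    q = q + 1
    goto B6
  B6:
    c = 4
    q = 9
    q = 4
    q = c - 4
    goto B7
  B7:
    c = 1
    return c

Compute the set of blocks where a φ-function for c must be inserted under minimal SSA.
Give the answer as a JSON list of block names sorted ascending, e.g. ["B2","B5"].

idom tree: B1←B0 B2←B0 B3←B1 B4←B2 B5←B2 B6←B0 B7←B0
Dom at joins:
  B1: preds {B0,B3}: {B0} ∩ {B0,B1,B3} = {B0}; idom=B0
  B6: preds {B2,B3,B5}: {B0,B2} ∩ {B0,B1,B3} ∩ {B0,B2,B5} = {B0}; idom=B0
  B7: preds {B4,B6}: {B0,B2,B4} ∩ {B0,B6} = {B0}; idom=B0

Frontier:
  join B1 pred B0: · stop@B0
  join B1 pred B3: B3→B1 stop@B0
  join B6 pred B2: B2 stop@B0
  join B6 pred B3: B3→B1 stop@B0
  join B6 pred B5: B5→B2 stop@B0
  join B7 pred B4: B4→B2 stop@B0
  join B7 pred B6: B6 stop@B0
  DF(B0)=∅
  DF(B1)={B1,B6}
  DF(B2)={B6,B7}
  DF(B3)={B1,B6}
  DF(B4)={B7}
  DF(B5)={B6}
  DF(B6)={B7}
  DF(B7)=∅

φ for c: defs {B6,B7}
  DF⁺ = {B7}

Answer: ["B7"]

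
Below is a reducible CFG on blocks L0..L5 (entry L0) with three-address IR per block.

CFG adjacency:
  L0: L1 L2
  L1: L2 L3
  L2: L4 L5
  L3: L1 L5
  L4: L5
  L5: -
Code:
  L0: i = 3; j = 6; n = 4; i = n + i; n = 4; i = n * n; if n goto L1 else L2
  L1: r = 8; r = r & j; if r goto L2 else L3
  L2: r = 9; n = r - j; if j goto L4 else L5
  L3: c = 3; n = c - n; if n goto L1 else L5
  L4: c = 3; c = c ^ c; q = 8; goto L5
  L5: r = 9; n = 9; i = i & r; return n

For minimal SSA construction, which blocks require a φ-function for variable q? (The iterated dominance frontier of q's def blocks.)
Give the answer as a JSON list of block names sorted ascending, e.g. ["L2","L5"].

Answer: ["L5"]

Derivation:
idom tree: L1←L0 L2←L0 L3←L1 L4←L2 L5←L0
Dom at joins:
  L1: preds {L0,L3}: {L0} ∩ {L0,L1,L3} = {L0}; idom=L0
  L2: preds {L0,L1}: {L0} ∩ {L0,L1} = {L0}; idom=L0
  L5: preds {L2,L3,L4}: {L0,L2} ∩ {L0,L1,L3} ∩ {L0,L2,L4} = {L0}; idom=L0

DF walk-up:
  L1←L0: walk · to L0
  L1←L3: walk L3→L1 to L0
  L2←L0: walk · to L0
  L2←L1: walk L1 to L0
  L5←L2: walk L2 to L0
  L5←L3: walk L3→L1 to L0
  L5←L4: walk L4→L2 to L0
  L0 → ∅
  L1 → {L1,L2,L5}
  L2 → {L5}
  L3 → {L1,L5}
  L4 → {L5}
  L5 → ∅

φ for q: defs {L4}
  DF⁺ = {L5}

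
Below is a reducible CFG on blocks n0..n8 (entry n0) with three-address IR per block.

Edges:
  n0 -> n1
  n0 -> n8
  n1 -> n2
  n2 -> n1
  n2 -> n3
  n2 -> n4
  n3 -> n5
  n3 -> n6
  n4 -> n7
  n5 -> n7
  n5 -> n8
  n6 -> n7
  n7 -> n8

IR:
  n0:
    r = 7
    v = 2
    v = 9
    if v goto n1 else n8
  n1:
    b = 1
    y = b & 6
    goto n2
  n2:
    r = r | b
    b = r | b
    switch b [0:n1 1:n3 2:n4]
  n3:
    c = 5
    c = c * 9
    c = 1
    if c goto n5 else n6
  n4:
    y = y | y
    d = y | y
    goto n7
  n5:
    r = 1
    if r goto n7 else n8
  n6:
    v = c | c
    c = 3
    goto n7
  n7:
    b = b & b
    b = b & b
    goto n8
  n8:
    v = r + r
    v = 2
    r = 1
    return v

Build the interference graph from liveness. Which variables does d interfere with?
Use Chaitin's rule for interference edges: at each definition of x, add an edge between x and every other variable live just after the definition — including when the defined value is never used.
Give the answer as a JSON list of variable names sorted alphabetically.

Per-block:
  n0: {r,v} / ∅
  n1: {b,y} / ∅
  n2: {b,r} / {b,r}
  n3: {c} / ∅
  n4: {d,y} / {y}
  n5: {r} / ∅
  n6: {c,v} / {c}
  n7: {b} / {b}
  n8: {r,v} / {r}

Backward fixpoint:
  n0: in=∅ out={r}
  n1: in={r} out={b,r,y}
  n2: in={b,r,y} out={b,r,y}
  n3: in={b,r} out={b,c,r}
  n4: in={b,r,y} out={b,r}
  n5: in={b} out={b,r}
  n6: in={b,c,r} out={b,r}
  n7: in={b,r} out={r}
  n8: in={r} out=∅

Interfere edges:
  b↔{c,d,r,v,y}
  c↔{b,r}
  d↔{b,r}
  r↔{b,c,d,v,y}
  v↔{b,r}
  y↔{b,r}

N(d) = ["b", "r"]

Answer: ["b", "r"]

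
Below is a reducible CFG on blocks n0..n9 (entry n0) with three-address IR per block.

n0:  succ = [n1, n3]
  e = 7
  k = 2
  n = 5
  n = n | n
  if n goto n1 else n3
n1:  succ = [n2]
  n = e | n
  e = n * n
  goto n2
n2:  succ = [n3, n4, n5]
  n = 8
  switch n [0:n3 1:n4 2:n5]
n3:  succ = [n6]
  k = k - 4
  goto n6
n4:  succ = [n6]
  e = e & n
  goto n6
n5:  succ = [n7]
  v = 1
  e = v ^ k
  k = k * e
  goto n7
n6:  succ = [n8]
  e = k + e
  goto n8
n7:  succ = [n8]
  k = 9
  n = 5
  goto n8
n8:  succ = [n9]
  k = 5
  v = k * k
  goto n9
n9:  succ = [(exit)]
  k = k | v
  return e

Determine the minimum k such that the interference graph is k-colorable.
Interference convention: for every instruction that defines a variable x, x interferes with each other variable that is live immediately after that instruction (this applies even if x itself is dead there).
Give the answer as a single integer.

Answer: 3

Derivation:
Per-block:
  n0: {e,k,n} / ∅
  n1: {e,n} / {e,n}
  n2: {n} / ∅
  n3: {k} / {k}
  n4: {e} / {e,n}
  n5: {e,k,v} / {k}
  n6: {e} / {e,k}
  n7: {k,n} / ∅
  n8: {k,v} / ∅
  n9: {k} / {e,k,v}

Liveness:
  n0: in=∅ out={e,k,n}
  n1: in={e,k,n} out={e,k}
  n2: in={e,k} out={e,k,n}
  n3: in={e,k} out={e,k}
  n4: in={e,k,n} out={e,k}
  n5: in={k} out={e}
  n6: in={e,k} out={e}
  n7: in={e} out={e}
  n8: in={e} out={e,k,v}
  n9: in={e,k,v} out=∅

Conflict graph:
  e↔{k,n,v}
  k↔{e,n,v}
  n↔{e,k}
  v↔{e,k}

Colouring:
  clique {e,k,n} ⇒ need ≥ 3
  assign e→c0 k→c1 n→c2 v→c2 — no edge inside a register ⇒ χ ≤ 3
  χ = 3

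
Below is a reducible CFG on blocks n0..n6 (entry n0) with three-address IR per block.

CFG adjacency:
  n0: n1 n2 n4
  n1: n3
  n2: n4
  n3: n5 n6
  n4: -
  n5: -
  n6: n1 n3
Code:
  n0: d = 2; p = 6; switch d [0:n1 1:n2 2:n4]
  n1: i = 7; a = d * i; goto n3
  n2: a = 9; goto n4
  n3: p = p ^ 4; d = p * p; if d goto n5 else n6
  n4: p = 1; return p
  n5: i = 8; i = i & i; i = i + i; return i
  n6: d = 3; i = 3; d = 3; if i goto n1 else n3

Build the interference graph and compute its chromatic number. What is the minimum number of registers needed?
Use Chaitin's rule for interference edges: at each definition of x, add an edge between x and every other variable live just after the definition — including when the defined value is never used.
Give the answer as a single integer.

Per-block:
  n0: {d,p} / ∅
  n1: {a,i} / {d}
  n2: {a} / ∅
  n3: {d,p} / {p}
  n4: {p} / ∅
  n5: {i} / ∅
  n6: {d,i} / ∅

Backward fixpoint:
  live n0: ∅→{d,p}
  live n1: {d,p}→{p}
  live n2: ∅→∅
  live n3: {p}→{p}
  live n4: ∅→∅
  live n5: ∅→∅
  live n6: {p}→{d,p}

Interfere edges:
  a — {p}
  d — {i,p}
  i — {d,p}
  p — {a,d,i}

Colouring:
  clique {d,i,p} ⇒ need ≥ 3
  assign a→c1 d→c1 i→c2 p→c0 — no edge inside a register ⇒ χ ≤ 3
  χ = 3

Answer: 3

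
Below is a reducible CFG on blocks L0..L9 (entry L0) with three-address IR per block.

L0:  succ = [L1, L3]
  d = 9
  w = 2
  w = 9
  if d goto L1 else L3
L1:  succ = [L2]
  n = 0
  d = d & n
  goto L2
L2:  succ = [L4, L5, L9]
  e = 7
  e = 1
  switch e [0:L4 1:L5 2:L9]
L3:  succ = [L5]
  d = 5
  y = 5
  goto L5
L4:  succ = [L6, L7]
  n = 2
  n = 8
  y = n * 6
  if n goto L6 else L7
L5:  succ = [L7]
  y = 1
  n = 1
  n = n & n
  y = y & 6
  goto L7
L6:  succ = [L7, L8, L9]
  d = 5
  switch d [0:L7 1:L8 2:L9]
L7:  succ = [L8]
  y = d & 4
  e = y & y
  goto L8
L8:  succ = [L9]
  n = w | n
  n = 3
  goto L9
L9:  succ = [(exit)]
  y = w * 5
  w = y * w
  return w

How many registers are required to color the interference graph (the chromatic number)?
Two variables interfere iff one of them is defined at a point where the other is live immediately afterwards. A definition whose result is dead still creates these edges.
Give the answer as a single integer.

Answer: 4

Derivation:
Block summaries:
  L0: def={d,w} ue=∅
  L1: def={d,n} ue={d}
  L2: def={e} ue=∅
  L3: def={d,y} ue=∅
  L4: def={n,y} ue=∅
  L5: def={n,y} ue=∅
  L6: def={d} ue=∅
  L7: def={e,y} ue={d}
  L8: def={n} ue={n,w}
  L9: def={w,y} ue={w}

Liveness:
  L0 li=∅ lo={d,w}
  L1 li={d,w} lo={d,w}
  L2 li={d,w} lo={d,w}
  L3 li={w} lo={d,w}
  L4 li={d,w} lo={d,n,w}
  L5 li={d,w} lo={d,n,w}
  L6 li={n,w} lo={d,n,w}
  L7 li={d,n,w} lo={n,w}
  L8 li={n,w} lo={w}
  L9 li={w} lo=∅

Interference:
  d↔{e,n,w,y}
  e↔{d,n,w}
  n↔{d,e,w,y}
  w↔{d,e,n,y}
  y↔{d,n,w}

Colouring:
  {d,e,n,w} pairwise interfere (4-clique) ⇒ χ ≥ 4
  4-colouring: r0={d}  r1={n}  r2={w}  r3={e,y}
  χ = 4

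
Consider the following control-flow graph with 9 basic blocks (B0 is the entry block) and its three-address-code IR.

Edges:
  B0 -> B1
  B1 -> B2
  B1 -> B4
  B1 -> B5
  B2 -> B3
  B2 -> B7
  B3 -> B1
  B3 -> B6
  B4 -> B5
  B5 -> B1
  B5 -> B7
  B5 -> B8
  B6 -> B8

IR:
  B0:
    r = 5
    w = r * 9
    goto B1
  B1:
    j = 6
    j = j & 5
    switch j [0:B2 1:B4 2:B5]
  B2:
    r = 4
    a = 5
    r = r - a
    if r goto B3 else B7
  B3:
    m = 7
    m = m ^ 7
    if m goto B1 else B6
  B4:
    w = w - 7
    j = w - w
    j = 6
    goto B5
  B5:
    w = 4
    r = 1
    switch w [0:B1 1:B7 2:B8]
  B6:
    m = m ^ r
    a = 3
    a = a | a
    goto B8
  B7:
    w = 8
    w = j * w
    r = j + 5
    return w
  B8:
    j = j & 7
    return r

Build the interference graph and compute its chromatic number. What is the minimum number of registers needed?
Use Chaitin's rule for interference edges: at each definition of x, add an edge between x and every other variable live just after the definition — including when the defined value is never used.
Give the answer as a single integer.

Per-block:
  B0 def {r,w} use ∅
  B1 def {j} use ∅
  B2 def {a,r} use ∅
  B3 def {m} use ∅
  B4 def {j,w} use {w}
  B5 def {r,w} use ∅
  B6 def {a,m} use {m,r}
  B7 def {r,w} use {j}
  B8 def {j} use {j,r}

Live sets:
  live B0: ∅→{w}
  live B1: {w}→{j,w}
  live B2: {j,w}→{j,r,w}
  live B3: {j,r,w}→{j,m,r,w}
  live B4: {w}→{j}
  live B5: {j}→{j,r,w}
  live B6: {j,m,r}→{j,r}
  live B7: {j}→∅
  live B8: {j,r}→∅

Conflict graph:
  a↔{j,r,w}
  j↔{a,m,r,w}
  m↔{j,r,w}
  r↔{a,j,m,w}
  w↔{a,j,m,r}

Colouring:
  {a,j,r,w} pairwise interfere (4-clique) ⇒ χ ≥ 4
  assign a→c3 j→c0 m→c3 r→c1 w→c2 — no edge inside a register ⇒ χ ≤ 4
  χ = 4

Answer: 4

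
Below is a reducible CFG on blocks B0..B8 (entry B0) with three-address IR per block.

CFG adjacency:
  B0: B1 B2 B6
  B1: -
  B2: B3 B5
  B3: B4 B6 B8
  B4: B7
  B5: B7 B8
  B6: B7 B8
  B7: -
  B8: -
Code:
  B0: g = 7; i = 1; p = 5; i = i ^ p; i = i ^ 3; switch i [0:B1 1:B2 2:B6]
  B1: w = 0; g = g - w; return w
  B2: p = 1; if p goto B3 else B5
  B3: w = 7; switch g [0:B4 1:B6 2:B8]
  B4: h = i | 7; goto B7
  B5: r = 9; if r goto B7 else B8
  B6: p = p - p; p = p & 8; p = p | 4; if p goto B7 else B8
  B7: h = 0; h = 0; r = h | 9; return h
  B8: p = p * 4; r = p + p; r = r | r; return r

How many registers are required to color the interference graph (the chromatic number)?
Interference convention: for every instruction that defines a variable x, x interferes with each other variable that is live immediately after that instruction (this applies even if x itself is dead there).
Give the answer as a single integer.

Block summaries:
  B0: def={g,i,p} ue=∅
  B1: def={g,w} ue={g}
  B2: def={p} ue=∅
  B3: def={w} ue={g}
  B4: def={h} ue={i}
  B5: def={r} ue=∅
  B6: def={p} ue={p}
  B7: def={h,r} ue=∅
  B8: def={p,r} ue={p}

Live sets:
  B0 li=∅ lo={g,i,p}
  B1 li={g} lo=∅
  B2 li={g,i} lo={g,i,p}
  B3 li={g,i,p} lo={i,p}
  B4 li={i} lo=∅
  B5 li={p} lo={p}
  B6 li={p} lo={p}
  B7 li=∅ lo=∅
  B8 li={p} lo=∅

Interfere edges:
  g — {i,p,w}
  h — {r}
  i — {g,p,w}
  p — {g,i,r,w}
  r — {h,p}
  w — {g,i,p}

Chromatic number:
  clique {g,i,p,w} ⇒ need ≥ 4
  4-colouring: c0={h,p}  c1={g,r}  c2={i}  c3={w}
  χ = 4

Answer: 4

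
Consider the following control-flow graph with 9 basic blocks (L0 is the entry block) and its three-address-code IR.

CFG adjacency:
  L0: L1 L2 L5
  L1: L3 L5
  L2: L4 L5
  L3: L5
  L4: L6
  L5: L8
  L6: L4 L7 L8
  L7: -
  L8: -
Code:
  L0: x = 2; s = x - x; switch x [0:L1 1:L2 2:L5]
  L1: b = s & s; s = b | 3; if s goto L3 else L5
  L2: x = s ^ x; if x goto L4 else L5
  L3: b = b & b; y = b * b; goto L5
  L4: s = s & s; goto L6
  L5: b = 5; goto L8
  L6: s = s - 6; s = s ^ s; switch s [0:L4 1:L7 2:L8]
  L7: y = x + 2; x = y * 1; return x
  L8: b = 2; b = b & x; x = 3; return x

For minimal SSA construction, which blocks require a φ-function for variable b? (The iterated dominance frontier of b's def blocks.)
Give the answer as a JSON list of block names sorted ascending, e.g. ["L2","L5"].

Answer: ["L5", "L8"]

Analysis:
idom tree: L1←L0 L2←L0 L3←L1 L4←L2 L5←L0 L6←L4 L7←L6 L8←L0
Dom∩ at merges:
  L4: preds {L2,L6}: {L0,L2} ∩ {L0,L2,L4,L6} = {L0,L2}; idom=L2
  L5: preds {L0,L1,L2,L3}: {L0} ∩ {L0,L1} ∩ {L0,L2} ∩ {L0,L1,L3} = {L0}; idom=L0
  L8: preds {L5,L6}: {L0,L5} ∩ {L0,L2,L4,L6} = {L0}; idom=L0

DF walk-up:
  join L4 pred L2: · stop@L2
  join L4 pred L6: L6→L4 stop@L2
  join L5 pred L0: · stop@L0
  join L5 pred L1: L1 stop@L0
  join L5 pred L2: L2 stop@L0
  join L5 pred L3: L3→L1 stop@L0
  join L8 pred L5: L5 stop@L0
  join L8 pred L6: L6→L4→L2 stop@L0
  L0: DF=∅
  L1: DF={L5}
  L2: DF={L5,L8}
  L3: DF={L5}
  L4: DF={L4,L8}
  L5: DF={L8}
  L6: DF={L4,L8}
  L7: DF=∅
  L8: DF=∅

φ for b: defs {L1,L3,L5,L8}
  DF⁺ = {L5,L8}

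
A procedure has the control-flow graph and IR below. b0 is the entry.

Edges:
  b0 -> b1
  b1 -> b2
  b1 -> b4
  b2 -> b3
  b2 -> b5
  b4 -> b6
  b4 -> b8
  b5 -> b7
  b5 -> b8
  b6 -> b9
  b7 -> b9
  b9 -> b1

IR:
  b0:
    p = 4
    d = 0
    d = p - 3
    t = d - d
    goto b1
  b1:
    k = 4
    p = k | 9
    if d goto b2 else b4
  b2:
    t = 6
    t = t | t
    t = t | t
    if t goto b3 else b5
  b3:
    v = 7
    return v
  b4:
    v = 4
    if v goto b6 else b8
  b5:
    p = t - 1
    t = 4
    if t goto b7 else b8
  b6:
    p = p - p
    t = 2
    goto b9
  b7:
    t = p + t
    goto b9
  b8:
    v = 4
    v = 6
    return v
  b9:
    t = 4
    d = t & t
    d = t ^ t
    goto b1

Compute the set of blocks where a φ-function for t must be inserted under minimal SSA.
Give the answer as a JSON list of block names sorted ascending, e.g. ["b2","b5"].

idom tree: b1←b0 b2←b1 b3←b2 b4←b1 b5←b2 b6←b4 b7←b5 b8←b1 b9←b1
Join-block Dom:
  b1: preds {b0,b9}: {b0} ∩ {b0,b1,b9} = {b0}; idom=b0
  b8: preds {b4,b5}: {b0,b1,b4} ∩ {b0,b1,b2,b5} = {b0,b1}; idom=b1
  b9: preds {b6,b7}: {b0,b1,b4,b6} ∩ {b0,b1,b2,b5,b7} = {b0,b1}; idom=b1

Frontier:
  join b1 pred b0: · stop@b0
  join b1 pred b9: b9→b1 stop@b0
  join b8 pred b4: b4 stop@b1
  join b8 pred b5: b5→b2 stop@b1
  join b9 pred b6: b6→b4 stop@b1
  join b9 pred b7: b7→b5→b2 stop@b1
  b0: DF=∅
  b1: DF={b1}
  b2: DF={b8,b9}
  b3: DF=∅
  b4: DF={b8,b9}
  b5: DF={b8,b9}
  b6: DF={b9}
  b7: DF={b9}
  b8: DF=∅
  b9: DF={b1}

φ for t: defs {b0,b2,b5,b6,b7,b9}
  DF⁺ = {b1,b8,b9}

Answer: ["b1", "b8", "b9"]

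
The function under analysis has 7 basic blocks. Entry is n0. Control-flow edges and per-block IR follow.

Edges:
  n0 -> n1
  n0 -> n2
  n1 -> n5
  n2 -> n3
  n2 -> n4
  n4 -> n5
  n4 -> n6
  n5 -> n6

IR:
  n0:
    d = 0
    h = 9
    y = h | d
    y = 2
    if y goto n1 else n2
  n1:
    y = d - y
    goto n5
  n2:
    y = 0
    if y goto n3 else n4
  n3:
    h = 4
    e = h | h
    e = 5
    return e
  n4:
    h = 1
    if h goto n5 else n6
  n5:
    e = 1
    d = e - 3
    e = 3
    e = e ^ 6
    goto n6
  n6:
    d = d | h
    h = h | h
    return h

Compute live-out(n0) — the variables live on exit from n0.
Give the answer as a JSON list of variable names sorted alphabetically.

Answer: ["d", "h", "y"]

Working:
def/use:
  n0: {d,h,y} / ∅
  n1: {y} / {d,y}
  n2: {y} / ∅
  n3: {e,h} / ∅
  n4: {h} / ∅
  n5: {d,e} / ∅
  n6: {d,h} / {d,h}

Live sets:
  n0 li=∅ lo={d,h,y}
  n1 li={d,h,y} lo={h}
  n2 li={d} lo={d}
  n3 li=∅ lo=∅
  n4 li={d} lo={d,h}
  n5 li={h} lo={d,h}
  n6 li={d,h} lo=∅

live-out(n0) = ["d", "h", "y"]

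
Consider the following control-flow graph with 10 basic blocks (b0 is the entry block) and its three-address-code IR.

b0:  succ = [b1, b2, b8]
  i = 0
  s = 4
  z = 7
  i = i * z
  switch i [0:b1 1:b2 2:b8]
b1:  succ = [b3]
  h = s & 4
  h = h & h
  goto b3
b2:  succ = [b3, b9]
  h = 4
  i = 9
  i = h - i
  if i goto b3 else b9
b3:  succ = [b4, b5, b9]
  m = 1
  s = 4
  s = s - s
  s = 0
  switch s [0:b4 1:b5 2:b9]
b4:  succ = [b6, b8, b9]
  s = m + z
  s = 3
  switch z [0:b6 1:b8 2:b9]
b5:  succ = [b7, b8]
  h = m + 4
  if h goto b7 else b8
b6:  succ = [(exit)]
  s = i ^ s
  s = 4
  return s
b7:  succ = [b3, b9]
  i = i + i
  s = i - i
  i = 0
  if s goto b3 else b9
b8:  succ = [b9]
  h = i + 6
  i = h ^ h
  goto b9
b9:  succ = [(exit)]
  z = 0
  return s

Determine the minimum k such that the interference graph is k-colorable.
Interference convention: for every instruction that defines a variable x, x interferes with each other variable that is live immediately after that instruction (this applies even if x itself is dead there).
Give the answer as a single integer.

Answer: 4

Derivation:
def/use:
  b0: {i,s,z} / ∅
  b1: {h} / {s}
  b2: {h,i} / ∅
  b3: {m,s} / ∅
  b4: {s} / {m,z}
  b5: {h} / {m}
  b6: {s} / {i,s}
  b7: {i,s} / {i}
  b8: {h,i} / {i}
  b9: {z} / {s}

Live sets:
  b0: in=∅ out={i,s,z}
  b1: in={i,s,z} out={i,z}
  b2: in={s,z} out={i,s,z}
  b3: in={i,z} out={i,m,s,z}
  b4: in={i,m,z} out={i,s}
  b5: in={i,m,s,z} out={i,s,z}
  b6: in={i,s} out=∅
  b7: in={i,z} out={i,s,z}
  b8: in={i,s} out={s}
  b9: in={s} out=∅

Interfere edges:
  h — {i,s,z}
  i — {h,m,s,z}
  m — {i,s,z}
  s — {h,i,m,z}
  z — {h,i,m,s}

Colouring:
  clique {h,i,s,z} ⇒ need ≥ 4
  4-colouring: R0={i}  R1={s}  R2={z}  R3={h,m}
  χ = 4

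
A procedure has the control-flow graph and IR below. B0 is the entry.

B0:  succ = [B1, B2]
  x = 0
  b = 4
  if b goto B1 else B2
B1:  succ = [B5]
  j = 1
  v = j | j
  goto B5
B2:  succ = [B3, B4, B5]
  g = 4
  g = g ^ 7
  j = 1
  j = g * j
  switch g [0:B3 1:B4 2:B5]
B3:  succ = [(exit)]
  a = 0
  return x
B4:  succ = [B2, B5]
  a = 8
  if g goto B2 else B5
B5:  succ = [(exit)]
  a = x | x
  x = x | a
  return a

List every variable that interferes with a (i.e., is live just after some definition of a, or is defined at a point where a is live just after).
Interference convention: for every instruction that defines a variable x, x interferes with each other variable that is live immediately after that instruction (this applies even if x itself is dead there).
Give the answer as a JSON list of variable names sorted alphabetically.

Answer: ["g", "x"]

Derivation:
Block summaries:
  B0 def {b,x} use ∅
  B1 def {j,v} use ∅
  B2 def {g,j} use ∅
  B3 def {a} use {x}
  B4 def {a} use {g}
  B5 def {a,x} use {x}

Live sets:
  live B0: ∅→{x}
  live B1: {x}→{x}
  live B2: {x}→{g,x}
  live B3: {x}→∅
  live B4: {g,x}→{x}
  live B5: {x}→∅

Interfere edges:
  a — {g,x}
  b — {x}
  g — {a,j,x}
  j — {g,x}
  v — {x}
  x — {a,b,g,j,v}

N(a) = ["g", "x"]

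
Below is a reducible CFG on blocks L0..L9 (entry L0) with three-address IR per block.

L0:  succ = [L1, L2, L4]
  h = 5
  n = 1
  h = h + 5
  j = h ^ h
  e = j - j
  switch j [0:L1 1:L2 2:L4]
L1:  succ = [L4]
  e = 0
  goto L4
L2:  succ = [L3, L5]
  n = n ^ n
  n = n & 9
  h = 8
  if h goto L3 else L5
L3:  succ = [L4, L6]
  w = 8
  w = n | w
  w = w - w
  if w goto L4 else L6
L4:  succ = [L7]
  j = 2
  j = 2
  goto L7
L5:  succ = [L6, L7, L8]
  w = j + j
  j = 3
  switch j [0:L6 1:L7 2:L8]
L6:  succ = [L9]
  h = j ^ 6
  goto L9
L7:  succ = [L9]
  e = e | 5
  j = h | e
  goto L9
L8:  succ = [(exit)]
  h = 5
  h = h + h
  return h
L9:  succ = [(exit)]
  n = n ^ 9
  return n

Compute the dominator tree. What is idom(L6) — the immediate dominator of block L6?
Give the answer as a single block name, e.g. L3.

idom tree: L1←L0 L2←L0 L3←L2 L4←L0 L5←L2 L6←L2 L7←L0 L8←L5 L9←L0
Join-block Dom:
  L4: preds {L0,L1,L3}: {L0} ∩ {L0,L1} ∩ {L0,L2,L3} = {L0}; idom=L0
  L6: preds {L3,L5}: {L0,L2,L3} ∩ {L0,L2,L5} = {L0,L2}; idom=L2
  L7: preds {L4,L5}: {L0,L4} ∩ {L0,L2,L5} = {L0}; idom=L0
  L9: preds {L6,L7}: {L0,L2,L6} ∩ {L0,L7} = {L0}; idom=L0

idom(L6) = L2

Answer: L2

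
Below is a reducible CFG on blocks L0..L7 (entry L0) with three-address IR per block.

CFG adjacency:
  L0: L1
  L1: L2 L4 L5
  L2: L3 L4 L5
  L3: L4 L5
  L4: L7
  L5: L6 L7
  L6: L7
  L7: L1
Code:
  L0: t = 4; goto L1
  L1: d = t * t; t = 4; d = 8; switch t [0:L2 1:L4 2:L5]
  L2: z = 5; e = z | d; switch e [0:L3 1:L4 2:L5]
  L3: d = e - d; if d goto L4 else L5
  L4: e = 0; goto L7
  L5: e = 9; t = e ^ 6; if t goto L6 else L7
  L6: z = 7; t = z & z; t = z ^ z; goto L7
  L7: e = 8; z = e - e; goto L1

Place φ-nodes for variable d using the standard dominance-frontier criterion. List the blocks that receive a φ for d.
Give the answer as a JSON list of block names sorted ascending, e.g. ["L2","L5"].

idom tree: L1←L0 L2←L1 L3←L2 L4←L1 L5←L1 L6←L5 L7←L1
Dom at joins:
  L1: preds {L0,L7}: {L0} ∩ {L0,L1,L7} = {L0}; idom=L0
  L4: preds {L1,L2,L3}: {L0,L1} ∩ {L0,L1,L2} ∩ {L0,L1,L2,L3} = {L0,L1}; idom=L1
  L5: preds {L1,L2,L3}: {L0,L1} ∩ {L0,L1,L2} ∩ {L0,L1,L2,L3} = {L0,L1}; idom=L1
  L7: preds {L4,L5,L6}: {L0,L1,L4} ∩ {L0,L1,L5} ∩ {L0,L1,L5,L6} = {L0,L1}; idom=L1

Frontier:
  L1←L0: walk · to L0
  L1←L7: walk L7→L1 to L0
  L4←L1: walk · to L1
  L4←L2: walk L2 to L1
  L4←L3: walk L3→L2 to L1
  L5←L1: walk · to L1
  L5←L2: walk L2 to L1
  L5←L3: walk L3→L2 to L1
  L7←L4: walk L4 to L1
  L7←L5: walk L5 to L1
  L7←L6: walk L6→L5 to L1
  L0: DF=∅
  L1: DF={L1}
  L2: DF={L4,L5}
  L3: DF={L4,L5}
  L4: DF={L7}
  L5: DF={L7}
  L6: DF={L7}
  L7: DF={L1}

φ for d: defs {L1,L3}
  DF⁺ = {L1,L4,L5,L7}

Answer: ["L1", "L4", "L5", "L7"]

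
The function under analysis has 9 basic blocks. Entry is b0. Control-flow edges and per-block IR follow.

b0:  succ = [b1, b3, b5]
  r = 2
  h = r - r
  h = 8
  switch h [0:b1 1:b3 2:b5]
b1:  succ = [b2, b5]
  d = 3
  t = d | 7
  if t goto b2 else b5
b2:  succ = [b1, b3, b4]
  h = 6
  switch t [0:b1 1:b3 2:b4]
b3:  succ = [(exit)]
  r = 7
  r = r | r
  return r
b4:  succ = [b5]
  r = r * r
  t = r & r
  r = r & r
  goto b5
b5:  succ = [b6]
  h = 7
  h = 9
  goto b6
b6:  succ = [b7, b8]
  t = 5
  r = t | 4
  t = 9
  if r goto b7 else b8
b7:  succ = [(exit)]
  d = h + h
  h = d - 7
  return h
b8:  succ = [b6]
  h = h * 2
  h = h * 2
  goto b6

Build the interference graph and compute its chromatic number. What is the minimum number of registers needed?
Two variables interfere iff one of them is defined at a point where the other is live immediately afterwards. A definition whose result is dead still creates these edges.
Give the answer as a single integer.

Answer: 3

Derivation:
def/use:
  b0: def={h,r} ue=∅
  b1: def={d,t} ue=∅
  b2: def={h} ue={t}
  b3: def={r} ue=∅
  b4: def={r,t} ue={r}
  b5: def={h} ue=∅
  b6: def={r,t} ue=∅
  b7: def={d,h} ue={h}
  b8: def={h} ue={h}

Backward fixpoint:
  b0 li=∅ lo={r}
  b1 li={r} lo={r,t}
  b2 li={r,t} lo={r}
  b3 li=∅ lo=∅
  b4 li={r} lo=∅
  b5 li=∅ lo={h}
  b6 li={h} lo={h}
  b7 li={h} lo=∅
  b8 li={h} lo={h}

Interfere edges:
  d: {r}
  h: {r,t}
  r: {d,h,t}
  t: {h,r}

Registers:
  clique {h,r,t} ⇒ need ≥ 3
  3-colouring: r0={r}  r1={d,h}  r2={t}
  χ = 3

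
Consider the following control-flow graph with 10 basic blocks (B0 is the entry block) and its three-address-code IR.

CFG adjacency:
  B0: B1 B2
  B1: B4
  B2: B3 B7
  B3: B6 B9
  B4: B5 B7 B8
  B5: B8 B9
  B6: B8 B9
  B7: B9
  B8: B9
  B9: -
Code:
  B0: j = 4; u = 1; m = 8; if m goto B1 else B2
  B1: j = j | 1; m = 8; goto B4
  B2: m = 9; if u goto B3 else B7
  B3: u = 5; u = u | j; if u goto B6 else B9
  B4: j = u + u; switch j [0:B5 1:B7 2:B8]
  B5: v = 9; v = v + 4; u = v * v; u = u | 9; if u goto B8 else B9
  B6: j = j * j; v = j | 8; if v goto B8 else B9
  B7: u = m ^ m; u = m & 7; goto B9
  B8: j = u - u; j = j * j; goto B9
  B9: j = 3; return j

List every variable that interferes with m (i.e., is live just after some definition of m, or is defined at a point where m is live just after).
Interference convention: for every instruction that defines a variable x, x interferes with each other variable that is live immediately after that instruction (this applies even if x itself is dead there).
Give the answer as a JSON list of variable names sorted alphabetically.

Per-block:
  B0: def={j,m,u} ue=∅
  B1: def={j,m} ue={j}
  B2: def={m} ue={u}
  B3: def={u} ue={j}
  B4: def={j} ue={u}
  B5: def={u,v} ue=∅
  B6: def={j,v} ue={j}
  B7: def={u} ue={m}
  B8: def={j} ue={u}
  B9: def={j} ue=∅

Liveness:
  live B0: ∅→{j,u}
  live B1: {j,u}→{m,u}
  live B2: {j,u}→{j,m}
  live B3: {j}→{j,u}
  live B4: {m,u}→{m,u}
  live B5: ∅→{u}
  live B6: {j,u}→{u}
  live B7: {m}→∅
  live B8: {u}→∅
  live B9: ∅→∅

Interference:
  j — {m,u}
  m — {j,u}
  u — {j,m,v}
  v — {u}

N(m) = ["j", "u"]

Answer: ["j", "u"]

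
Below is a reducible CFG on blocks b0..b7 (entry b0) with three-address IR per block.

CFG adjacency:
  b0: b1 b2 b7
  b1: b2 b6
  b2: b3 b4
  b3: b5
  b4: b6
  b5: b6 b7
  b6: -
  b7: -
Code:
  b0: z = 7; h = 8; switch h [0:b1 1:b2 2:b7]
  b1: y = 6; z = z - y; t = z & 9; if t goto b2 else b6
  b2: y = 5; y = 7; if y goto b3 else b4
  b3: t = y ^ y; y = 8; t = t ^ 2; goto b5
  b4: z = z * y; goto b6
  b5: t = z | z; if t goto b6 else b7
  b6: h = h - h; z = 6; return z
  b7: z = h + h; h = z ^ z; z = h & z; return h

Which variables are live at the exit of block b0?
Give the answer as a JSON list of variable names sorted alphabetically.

Answer: ["h", "z"]

Derivation:
Block summaries:
  b0 def {h,z} use ∅
  b1 def {t,y,z} use {z}
  b2 def {y} use ∅
  b3 def {t,y} use {y}
  b4 def {z} use {y,z}
  b5 def {t} use {z}
  b6 def {h,z} use {h}
  b7 def {h,z} use {h}

Live sets:
  live b0: ∅→{h,z}
  live b1: {h,z}→{h,z}
  live b2: {h,z}→{h,y,z}
  live b3: {h,y,z}→{h,z}
  live b4: {h,y,z}→{h}
  live b5: {h,z}→{h}
  live b6: {h}→∅
  live b7: {h}→∅

live-out(b0) = ["h", "z"]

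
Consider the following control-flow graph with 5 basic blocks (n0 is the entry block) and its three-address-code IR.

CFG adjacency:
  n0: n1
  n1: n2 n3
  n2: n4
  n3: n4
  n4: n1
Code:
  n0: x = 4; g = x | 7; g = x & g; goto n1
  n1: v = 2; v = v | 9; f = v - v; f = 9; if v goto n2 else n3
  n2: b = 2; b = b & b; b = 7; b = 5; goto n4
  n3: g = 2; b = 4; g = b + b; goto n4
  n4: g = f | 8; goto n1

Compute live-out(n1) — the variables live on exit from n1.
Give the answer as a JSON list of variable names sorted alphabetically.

def/use:
  n0: def={g,x} ue=∅
  n1: def={f,v} ue=∅
  n2: def={b} ue=∅
  n3: def={b,g} ue=∅
  n4: def={g} ue={f}

Live sets:
  n0 li=∅ lo=∅
  n1 li=∅ lo={f}
  n2 li={f} lo={f}
  n3 li={f} lo={f}
  n4 li={f} lo=∅

live-out(n1) = ["f"]

Answer: ["f"]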